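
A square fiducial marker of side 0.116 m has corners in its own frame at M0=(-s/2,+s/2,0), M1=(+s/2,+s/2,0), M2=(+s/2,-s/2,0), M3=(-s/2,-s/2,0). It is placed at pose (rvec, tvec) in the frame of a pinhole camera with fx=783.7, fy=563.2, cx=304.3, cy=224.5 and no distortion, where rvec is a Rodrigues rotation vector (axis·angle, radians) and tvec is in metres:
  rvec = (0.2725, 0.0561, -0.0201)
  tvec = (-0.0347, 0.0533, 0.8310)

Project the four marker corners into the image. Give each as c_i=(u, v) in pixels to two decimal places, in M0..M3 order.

Intrinsics K: fx=783.7, fy=563.2, cx=304.3, cy=224.5
Marker side s = 0.116 m; corners in marker frame (Z=0):
  M0 = (-0.0580, +0.0580, 0)
  M1 = (+0.0580, +0.0580, 0)
  M2 = (+0.0580, -0.0580, 0)
  M3 = (-0.0580, -0.0580, 0)
rvec = (0.2725, 0.0561, -0.0201), |rvec| = θ = 0.27894 rad = 15.982°
Rodrigues: sinθ=0.27534, 1−cosθ=0.03865; R = I + sinθ·[k]× + (1−cosθ)·[k]×²:
    [+0.99824 +0.02743 +0.05265]
    [-0.01225 +0.96291 -0.26954]
    [-0.05810 +0.26842 +0.96155]
t = (-0.0347, 0.0533, 0.8310) m
M0: Pc = R·M0+t = (-0.09101, +0.10986, +0.84994); u = 783.7·(-0.09101)/0.84994 + 304.3 = 220.3859, v = 563.2·(+0.10986)/0.84994 + 224.5 = 297.2967
M1: Pc = R·M1+t = (+0.02479, +0.10844, +0.84320); u = 783.7·(+0.02479)/0.84320 + 304.3 = 327.3397, v = 563.2·(+0.10844)/0.84320 + 224.5 = 296.9297
M2: Pc = R·M2+t = (+0.02161, -0.00326, +0.81206); u = 783.7·(+0.02161)/0.81206 + 304.3 = 325.1518, v = 563.2·(-0.00326)/0.81206 + 224.5 = 222.2397
M3: Pc = R·M3+t = (-0.09419, -0.00184, +0.81880); u = 783.7·(-0.09419)/0.81880 + 304.3 = 214.1489, v = 563.2·(-0.00184)/0.81880 + 224.5 = 223.2354

c0=(220.39, 297.30) c1=(327.34, 296.93) c2=(325.15, 222.24) c3=(214.15, 223.24)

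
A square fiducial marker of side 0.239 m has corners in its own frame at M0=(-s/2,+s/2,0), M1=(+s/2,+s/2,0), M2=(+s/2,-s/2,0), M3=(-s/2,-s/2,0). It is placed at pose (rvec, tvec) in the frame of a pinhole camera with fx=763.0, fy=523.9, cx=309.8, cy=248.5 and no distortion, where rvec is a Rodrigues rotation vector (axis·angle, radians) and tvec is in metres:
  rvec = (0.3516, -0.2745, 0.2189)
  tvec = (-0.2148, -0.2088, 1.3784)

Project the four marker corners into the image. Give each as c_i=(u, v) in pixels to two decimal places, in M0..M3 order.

c0=(111.84, 203.38) c1=(239.73, 219.66) c2=(270.05, 134.86) c3=(136.62, 112.99)

Intrinsics K: fx=763.0, fy=523.9, cx=309.8, cy=248.5
Marker side s = 0.239 m; corners in marker frame (Z=0):
  M0 = (-0.1195, +0.1195, 0)
  M1 = (+0.1195, +0.1195, 0)
  M2 = (+0.1195, -0.1195, 0)
  M3 = (-0.1195, -0.1195, 0)
rvec = (0.3516, -0.2745, 0.2189), |rvec| = θ = 0.49688 rad = 28.469°
Rodrigues: sinθ=0.47669, 1−cosθ=0.12093; R = I + sinθ·[k]× + (1−cosθ)·[k]×²:
    [+0.93962 -0.25728 -0.22565]
    [+0.16273 +0.91598 -0.36674]
    [+0.30104 +0.30788 +0.90254]
t = (-0.2148, -0.2088, 1.3784) m
M0: Pc = R·M0+t = (-0.35783, -0.11879, +1.37922); u = 763.0·(-0.35783)/1.37922 + 309.8 = 111.8443, v = 523.9·(-0.11879)/1.37922 + 248.5 = 203.3785
M1: Pc = R·M1+t = (-0.13326, -0.07989, +1.45117); u = 763.0·(-0.13326)/1.45117 + 309.8 = 239.7343, v = 523.9·(-0.07989)/1.45117 + 248.5 = 219.6567
M2: Pc = R·M2+t = (-0.07177, -0.29881, +1.37758); u = 763.0·(-0.07177)/1.37758 + 309.8 = 270.0486, v = 523.9·(-0.29881)/1.37758 + 248.5 = 134.8602
M3: Pc = R·M3+t = (-0.29634, -0.33771, +1.30563); u = 763.0·(-0.29634)/1.30563 + 309.8 = 136.6214, v = 523.9·(-0.33771)/1.30563 + 248.5 = 112.9918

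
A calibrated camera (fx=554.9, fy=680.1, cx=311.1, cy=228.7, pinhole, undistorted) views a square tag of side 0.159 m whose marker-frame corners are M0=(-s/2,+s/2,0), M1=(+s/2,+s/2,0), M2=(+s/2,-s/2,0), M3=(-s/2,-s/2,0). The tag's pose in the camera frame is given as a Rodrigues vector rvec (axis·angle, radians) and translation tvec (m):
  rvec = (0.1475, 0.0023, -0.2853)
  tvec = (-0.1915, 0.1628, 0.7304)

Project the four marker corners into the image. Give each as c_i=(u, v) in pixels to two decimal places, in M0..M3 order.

Intrinsics K: fx=554.9, fy=680.1, cx=311.1, cy=228.7
Marker side s = 0.159 m; corners in marker frame (Z=0):
  M0 = (-0.0795, +0.0795, 0)
  M1 = (+0.0795, +0.0795, 0)
  M2 = (+0.0795, -0.0795, 0)
  M3 = (-0.0795, -0.0795, 0)
rvec = (0.1475, 0.0023, -0.2853), |rvec| = θ = 0.32118 rad = 18.402°
Rodrigues: sinθ=0.31569, 1−cosθ=0.05114; R = I + sinθ·[k]× + (1−cosθ)·[k]×²:
    [+0.95965 +0.28059 -0.01860]
    [-0.28025 +0.94887 -0.14530]
    [-0.02312 +0.14465 +0.98921]
t = (-0.1915, 0.1628, 0.7304) m
M0: Pc = R·M0+t = (-0.24549, +0.26051, +0.74374); u = 554.9·(-0.24549)/0.74374 + 311.1 = 127.9444, v = 680.1·(+0.26051)/0.74374 + 228.7 = 466.9239
M1: Pc = R·M1+t = (-0.09290, +0.21595, +0.74006); u = 554.9·(-0.09290)/0.74006 + 311.1 = 241.4424, v = 680.1·(+0.21595)/0.74006 + 228.7 = 427.1576
M2: Pc = R·M2+t = (-0.13751, +0.06509, +0.71706); u = 554.9·(-0.13751)/0.71706 + 311.1 = 204.6839, v = 680.1·(+0.06509)/0.71706 + 228.7 = 290.4302
M3: Pc = R·M3+t = (-0.29010, +0.10965, +0.72074); u = 554.9·(-0.29010)/0.72074 + 311.1 = 87.7515, v = 680.1·(+0.10965)/0.72074 + 228.7 = 332.1629

c0=(127.94, 466.92) c1=(241.44, 427.16) c2=(204.68, 290.43) c3=(87.75, 332.16)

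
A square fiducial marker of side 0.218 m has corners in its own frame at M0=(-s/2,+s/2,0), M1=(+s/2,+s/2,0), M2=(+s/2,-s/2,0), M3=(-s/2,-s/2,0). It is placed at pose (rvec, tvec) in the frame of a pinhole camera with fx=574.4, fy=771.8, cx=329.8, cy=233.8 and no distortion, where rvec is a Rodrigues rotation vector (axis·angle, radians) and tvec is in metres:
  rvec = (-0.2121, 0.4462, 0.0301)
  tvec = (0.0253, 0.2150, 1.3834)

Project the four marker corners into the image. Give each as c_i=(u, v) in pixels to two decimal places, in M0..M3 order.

Intrinsics K: fx=574.4, fy=771.8, cx=329.8, cy=233.8
Marker side s = 0.218 m; corners in marker frame (Z=0):
  M0 = (-0.1090, +0.1090, 0)
  M1 = (+0.1090, +0.1090, 0)
  M2 = (+0.1090, -0.1090, 0)
  M3 = (-0.1090, -0.1090, 0)
rvec = (-0.2121, 0.4462, 0.0301), |rvec| = θ = 0.49496 rad = 28.359°
Rodrigues: sinθ=0.47500, 1−cosθ=0.12001; R = I + sinθ·[k]× + (1−cosθ)·[k]×²:
    [+0.90202 -0.07525 +0.42508]
    [-0.01748 +0.97752 +0.21012]
    [-0.43133 -0.19697 +0.88043]
t = (0.0253, 0.2150, 1.3834) m
M0: Pc = R·M0+t = (-0.08122, +0.32345, +1.40895); u = 574.4·(-0.08122)/1.40895 + 329.8 = 296.6871, v = 771.8·(+0.32345)/1.40895 + 233.8 = 410.9836
M1: Pc = R·M1+t = (+0.11542, +0.31964, +1.31492); u = 574.4·(+0.11542)/1.31492 + 329.8 = 380.2188, v = 771.8·(+0.31964)/1.31492 + 233.8 = 421.4179
M2: Pc = R·M2+t = (+0.13182, +0.10655, +1.35785); u = 574.4·(+0.13182)/1.35785 + 329.8 = 385.5637, v = 771.8·(+0.10655)/1.35785 + 233.8 = 294.3602
M3: Pc = R·M3+t = (-0.06482, +0.11036, +1.45188); u = 574.4·(-0.06482)/1.45188 + 329.8 = 304.1562, v = 771.8·(+0.11036)/1.45188 + 233.8 = 292.4632

c0=(296.69, 410.98) c1=(380.22, 421.42) c2=(385.56, 294.36) c3=(304.16, 292.46)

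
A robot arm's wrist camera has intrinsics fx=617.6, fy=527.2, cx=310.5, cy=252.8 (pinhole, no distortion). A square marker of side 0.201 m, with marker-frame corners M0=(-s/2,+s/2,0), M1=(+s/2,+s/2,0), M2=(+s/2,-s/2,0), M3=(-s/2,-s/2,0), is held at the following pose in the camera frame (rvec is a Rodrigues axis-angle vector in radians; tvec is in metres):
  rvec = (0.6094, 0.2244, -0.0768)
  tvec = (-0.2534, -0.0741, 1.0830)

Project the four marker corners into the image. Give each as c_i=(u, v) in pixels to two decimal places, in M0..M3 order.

c0=(131.25, 256.73) c1=(232.01, 256.37) c2=(206.23, 170.40) c3=(95.84, 174.60)

Intrinsics K: fx=617.6, fy=527.2, cx=310.5, cy=252.8
Marker side s = 0.201 m; corners in marker frame (Z=0):
  M0 = (-0.1005, +0.1005, 0)
  M1 = (+0.1005, +0.1005, 0)
  M2 = (+0.1005, -0.1005, 0)
  M3 = (-0.1005, -0.1005, 0)
rvec = (0.6094, 0.2244, -0.0768), |rvec| = θ = 0.65393 rad = 37.467°
Rodrigues: sinθ=0.60831, 1−cosθ=0.20630; R = I + sinθ·[k]× + (1−cosθ)·[k]×²:
    [+0.97286 +0.13741 +0.18617]
    [-0.00547 +0.81799 -0.57520]
    [-0.23132 +0.55857 +0.79655]
t = (-0.2534, -0.0741, 1.0830) m
M0: Pc = R·M0+t = (-0.33736, +0.00866, +1.16238); u = 617.6·(-0.33736)/1.16238 + 310.5 = 131.2521, v = 527.2·(+0.00866)/1.16238 + 252.8 = 256.7269
M1: Pc = R·M1+t = (-0.14182, +0.00756, +1.11589); u = 617.6·(-0.14182)/1.11589 + 310.5 = 232.0098, v = 527.2·(+0.00756)/1.11589 + 252.8 = 256.3711
M2: Pc = R·M2+t = (-0.16944, -0.15686, +1.00362); u = 617.6·(-0.16944)/1.00362 + 310.5 = 206.2323, v = 527.2·(-0.15686)/1.00362 + 252.8 = 170.4023
M3: Pc = R·M3+t = (-0.36498, -0.15576, +1.05011); u = 617.6·(-0.36498)/1.05011 + 310.5 = 95.8434, v = 527.2·(-0.15576)/1.05011 + 252.8 = 174.6026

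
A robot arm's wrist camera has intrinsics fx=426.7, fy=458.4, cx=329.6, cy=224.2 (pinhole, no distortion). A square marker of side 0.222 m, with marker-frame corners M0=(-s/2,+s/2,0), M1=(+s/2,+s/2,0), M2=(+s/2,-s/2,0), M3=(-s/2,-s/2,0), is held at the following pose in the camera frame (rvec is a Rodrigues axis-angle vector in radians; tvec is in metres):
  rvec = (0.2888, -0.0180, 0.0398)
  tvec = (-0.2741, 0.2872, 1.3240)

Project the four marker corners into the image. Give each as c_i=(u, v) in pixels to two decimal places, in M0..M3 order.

Intrinsics K: fx=426.7, fy=458.4, cx=329.6, cy=224.2
Marker side s = 0.222 m; corners in marker frame (Z=0):
  M0 = (-0.1110, +0.1110, 0)
  M1 = (+0.1110, +0.1110, 0)
  M2 = (+0.1110, -0.1110, 0)
  M3 = (-0.1110, -0.1110, 0)
rvec = (0.2888, -0.0180, 0.0398), |rvec| = θ = 0.29208 rad = 16.735°
Rodrigues: sinθ=0.28795, 1−cosθ=0.04235; R = I + sinθ·[k]× + (1−cosθ)·[k]×²:
    [+0.99905 -0.04182 -0.01204]
    [+0.03666 +0.95781 -0.28507]
    [+0.02345 +0.28436 +0.95843]
t = (-0.2741, 0.2872, 1.3240) m
M0: Pc = R·M0+t = (-0.38964, +0.38945, +1.35296); u = 426.7·(-0.38964)/1.35296 + 329.6 = 206.7154, v = 458.4·(+0.38945)/1.35296 + 224.2 = 356.1498
M1: Pc = R·M1+t = (-0.16785, +0.39759, +1.35817); u = 426.7·(-0.16785)/1.35817 + 329.6 = 276.8670, v = 458.4·(+0.39759)/1.35817 + 224.2 = 358.3905
M2: Pc = R·M2+t = (-0.15856, +0.18495, +1.29504); u = 426.7·(-0.15856)/1.29504 + 329.6 = 277.3553, v = 458.4·(+0.18495)/1.29504 + 224.2 = 289.6668
M3: Pc = R·M3+t = (-0.38035, +0.17681, +1.28983); u = 426.7·(-0.38035)/1.28983 + 329.6 = 203.7724, v = 458.4·(+0.17681)/1.28983 + 224.2 = 287.0390

c0=(206.72, 356.15) c1=(276.87, 358.39) c2=(277.36, 289.67) c3=(203.77, 287.04)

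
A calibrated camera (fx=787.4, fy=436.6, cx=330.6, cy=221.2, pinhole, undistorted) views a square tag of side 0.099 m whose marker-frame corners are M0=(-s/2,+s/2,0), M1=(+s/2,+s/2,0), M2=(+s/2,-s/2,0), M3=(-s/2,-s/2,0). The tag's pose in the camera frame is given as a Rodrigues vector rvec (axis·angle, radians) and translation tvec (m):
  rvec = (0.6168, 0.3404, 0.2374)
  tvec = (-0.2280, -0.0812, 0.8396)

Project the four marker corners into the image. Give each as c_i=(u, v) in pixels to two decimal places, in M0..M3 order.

Intrinsics K: fx=787.4, fy=436.6, cx=330.6, cy=221.2
Marker side s = 0.099 m; corners in marker frame (Z=0):
  M0 = (-0.0495, +0.0495, 0)
  M1 = (+0.0495, +0.0495, 0)
  M2 = (+0.0495, -0.0495, 0)
  M3 = (-0.0495, -0.0495, 0)
rvec = (0.6168, 0.3404, 0.2374), |rvec| = θ = 0.74342 rad = 42.595°
Rodrigues: sinθ=0.67681, 1−cosθ=0.26384; R = I + sinθ·[k]× + (1−cosθ)·[k]×²:
    [+0.91778 -0.11590 +0.37980]
    [+0.31636 +0.79147 -0.52296]
    [-0.24000 +0.60011 +0.76306]
t = (-0.2280, -0.0812, 0.8396) m
M0: Pc = R·M0+t = (-0.27917, -0.05768, +0.88119); u = 787.4·(-0.27917)/0.88119 + 330.6 = 81.1451, v = 436.6·(-0.05768)/0.88119 + 221.2 = 192.6204
M1: Pc = R·M1+t = (-0.18831, -0.02636, +0.85743); u = 787.4·(-0.18831)/0.85743 + 330.6 = 157.6721, v = 436.6·(-0.02636)/0.85743 + 221.2 = 207.7765
M2: Pc = R·M2+t = (-0.17683, -0.10472, +0.79801); u = 787.4·(-0.17683)/0.79801 + 330.6 = 156.1190, v = 436.6·(-0.10472)/0.79801 + 221.2 = 163.9079
M3: Pc = R·M3+t = (-0.26769, -0.13604, +0.82177); u = 787.4·(-0.26769)/0.82177 + 330.6 = 74.1043, v = 436.6·(-0.13604)/0.82177 + 221.2 = 148.9245

c0=(81.15, 192.62) c1=(157.67, 207.78) c2=(156.12, 163.91) c3=(74.10, 148.92)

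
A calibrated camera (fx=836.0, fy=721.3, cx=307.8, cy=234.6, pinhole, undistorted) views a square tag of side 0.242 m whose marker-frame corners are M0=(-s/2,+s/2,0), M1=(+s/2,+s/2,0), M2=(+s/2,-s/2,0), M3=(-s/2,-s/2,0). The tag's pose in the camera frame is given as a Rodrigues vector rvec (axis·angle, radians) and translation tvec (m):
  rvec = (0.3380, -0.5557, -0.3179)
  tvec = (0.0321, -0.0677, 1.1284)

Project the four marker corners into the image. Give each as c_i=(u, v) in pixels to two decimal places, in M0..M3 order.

c0=(277.33, 290.53) c1=(412.14, 231.53) c2=(385.10, 93.46) c3=(234.85, 143.04)

Intrinsics K: fx=836.0, fy=721.3, cx=307.8, cy=234.6
Marker side s = 0.242 m; corners in marker frame (Z=0):
  M0 = (-0.1210, +0.1210, 0)
  M1 = (+0.1210, +0.1210, 0)
  M2 = (+0.1210, -0.1210, 0)
  M3 = (-0.1210, -0.1210, 0)
rvec = (0.3380, -0.5557, -0.3179), |rvec| = θ = 0.72395 rad = 41.479°
Rodrigues: sinθ=0.66235, 1−cosθ=0.25081; R = I + sinθ·[k]× + (1−cosθ)·[k]×²:
    [+0.80386 +0.20097 -0.55983]
    [-0.38073 +0.89697 -0.22470]
    [+0.45700 +0.39378 +0.79756]
t = (0.0321, -0.0677, 1.1284) m
M0: Pc = R·M0+t = (-0.04085, +0.08690, +1.12075); u = 836.0·(-0.04085)/1.12075 + 307.8 = 277.3284, v = 721.3·(+0.08690)/1.12075 + 234.6 = 290.5288
M1: Pc = R·M1+t = (+0.15368, -0.00524, +1.23134); u = 836.0·(+0.15368)/1.23134 + 307.8 = 412.1416, v = 721.3·(-0.00524)/1.23134 + 234.6 = 231.5332
M2: Pc = R·M2+t = (+0.10505, -0.22230, +1.13605); u = 836.0·(+0.10505)/1.13605 + 307.8 = 385.1049, v = 721.3·(-0.22230)/1.13605 + 234.6 = 93.4563
M3: Pc = R·M3+t = (-0.08948, -0.13016, +1.02546); u = 836.0·(-0.08948)/1.02546 + 307.8 = 234.8480, v = 721.3·(-0.13016)/1.02546 + 234.6 = 143.0430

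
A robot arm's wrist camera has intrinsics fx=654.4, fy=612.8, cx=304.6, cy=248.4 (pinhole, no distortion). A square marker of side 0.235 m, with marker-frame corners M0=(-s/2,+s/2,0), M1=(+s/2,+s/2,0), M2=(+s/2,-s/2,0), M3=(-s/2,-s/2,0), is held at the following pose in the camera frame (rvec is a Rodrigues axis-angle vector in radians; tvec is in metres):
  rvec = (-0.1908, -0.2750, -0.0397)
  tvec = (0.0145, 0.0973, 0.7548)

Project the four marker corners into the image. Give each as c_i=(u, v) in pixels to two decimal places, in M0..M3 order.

c0=(219.80, 435.49) c1=(420.11, 417.34) c2=(401.65, 233.61) c3=(211.25, 234.84)

Intrinsics K: fx=654.4, fy=612.8, cx=304.6, cy=248.4
Marker side s = 0.235 m; corners in marker frame (Z=0):
  M0 = (-0.1175, +0.1175, 0)
  M1 = (+0.1175, +0.1175, 0)
  M2 = (+0.1175, -0.1175, 0)
  M3 = (-0.1175, -0.1175, 0)
rvec = (-0.1908, -0.2750, -0.0397), |rvec| = θ = 0.33705 rad = 19.312°
Rodrigues: sinθ=0.33071, 1−cosθ=0.05627; R = I + sinθ·[k]× + (1−cosθ)·[k]×²:
    [+0.96176 +0.06494 -0.26607]
    [-0.01296 +0.98119 +0.19262]
    [+0.27357 -0.18180 +0.94451]
t = (0.0145, 0.0973, 0.7548) m
M0: Pc = R·M0+t = (-0.09088, +0.21411, +0.70129); u = 654.4·(-0.09088)/0.70129 + 304.6 = 219.7999, v = 612.8·(+0.21411)/0.70129 + 248.4 = 435.4950
M1: Pc = R·M1+t = (+0.13514, +0.21107, +0.76558); u = 654.4·(+0.13514)/0.76558 + 304.6 = 420.1120, v = 612.8·(+0.21107)/0.76558 + 248.4 = 417.3449
M2: Pc = R·M2+t = (+0.11988, -0.01951, +0.80831); u = 654.4·(+0.11988)/0.80831 + 304.6 = 401.6515, v = 612.8·(-0.01951)/0.80831 + 248.4 = 233.6066
M3: Pc = R·M3+t = (-0.10614, -0.01647, +0.74402); u = 654.4·(-0.10614)/0.74402 + 304.6 = 211.2466, v = 612.8·(-0.01647)/0.74402 + 248.4 = 234.8377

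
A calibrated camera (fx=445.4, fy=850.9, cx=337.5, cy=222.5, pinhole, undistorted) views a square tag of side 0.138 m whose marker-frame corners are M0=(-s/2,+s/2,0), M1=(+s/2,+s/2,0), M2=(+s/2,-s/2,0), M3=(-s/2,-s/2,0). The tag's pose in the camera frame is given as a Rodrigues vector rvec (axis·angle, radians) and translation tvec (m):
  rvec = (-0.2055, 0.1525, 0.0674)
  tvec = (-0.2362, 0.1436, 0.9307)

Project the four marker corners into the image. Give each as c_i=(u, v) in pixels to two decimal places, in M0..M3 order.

Intrinsics K: fx=445.4, fy=850.9, cx=337.5, cy=222.5
Marker side s = 0.138 m; corners in marker frame (Z=0):
  M0 = (-0.0690, +0.0690, 0)
  M1 = (+0.0690, +0.0690, 0)
  M2 = (+0.0690, -0.0690, 0)
  M3 = (-0.0690, -0.0690, 0)
rvec = (-0.2055, 0.1525, 0.0674), |rvec| = θ = 0.26463 rad = 15.162°
Rodrigues: sinθ=0.26155, 1−cosθ=0.03481; R = I + sinθ·[k]× + (1−cosθ)·[k]×²:
    [+0.98618 -0.08219 +0.14384]
    [+0.05104 +0.97675 +0.20822]
    [-0.15761 -0.19800 +0.96745]
t = (-0.2362, 0.1436, 0.9307) m
M0: Pc = R·M0+t = (-0.30992, +0.20747, +0.92791); u = 445.4·(-0.30992)/0.92791 + 337.5 = 188.7388, v = 850.9·(+0.20747)/0.92791 + 222.5 = 412.7546
M1: Pc = R·M1+t = (-0.17382, +0.21452, +0.90616); u = 445.4·(-0.17382)/0.90616 + 337.5 = 252.0610, v = 850.9·(+0.21452)/0.90616 + 222.5 = 423.9349
M2: Pc = R·M2+t = (-0.16248, +0.07973, +0.93349); u = 445.4·(-0.16248)/0.93349 + 337.5 = 259.9740, v = 850.9·(+0.07973)/0.93349 + 222.5 = 295.1724
M3: Pc = R·M3+t = (-0.29858, +0.07268, +0.95524); u = 445.4·(-0.29858)/0.95524 + 337.5 = 198.2829, v = 850.9·(+0.07268)/0.95524 + 222.5 = 287.2438

c0=(188.74, 412.75) c1=(252.06, 423.93) c2=(259.97, 295.17) c3=(198.28, 287.24)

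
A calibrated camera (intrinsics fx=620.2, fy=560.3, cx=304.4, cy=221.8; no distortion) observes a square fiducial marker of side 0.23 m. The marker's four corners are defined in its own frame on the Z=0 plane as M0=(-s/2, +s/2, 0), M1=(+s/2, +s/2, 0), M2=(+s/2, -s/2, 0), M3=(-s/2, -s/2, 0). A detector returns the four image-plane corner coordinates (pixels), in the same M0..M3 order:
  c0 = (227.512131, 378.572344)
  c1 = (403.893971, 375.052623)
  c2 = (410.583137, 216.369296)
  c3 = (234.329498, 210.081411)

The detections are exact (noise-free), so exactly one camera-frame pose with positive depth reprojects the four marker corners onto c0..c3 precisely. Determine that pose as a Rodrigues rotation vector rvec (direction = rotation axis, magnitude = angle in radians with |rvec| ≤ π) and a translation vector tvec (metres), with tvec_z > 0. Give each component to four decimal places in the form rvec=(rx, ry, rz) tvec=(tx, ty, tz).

rvec=(0.0092, -0.2065, 0.0365) tvec=(0.0220, 0.1030, 0.7874)

Intrinsics K: fx=620.2, fy=560.3, cx=304.4, cy=221.8
Marker side s = 0.23 m; corners in marker frame (Z=0):
  M0 = (-0.1150, +0.1150, 0)
  M1 = (+0.1150, +0.1150, 0)
  M2 = (+0.1150, -0.1150, 0)
  M3 = (-0.1150, -0.1150, 0)
Detected image corners:
  c0 = (227.512131, 378.572344) px
  c1 = (403.893971, 375.052623) px
  c2 = (410.583137, 216.369296) px
  c3 = (234.329498, 210.081411) px
Planar DLT: solve 8×8 A·h = b for H (H[2,2]=1):
  H  [+849.75421 -27.17741 +321.71916]
  H  [+82.88569 +712.62157 +295.10381]
  H  [+0.26061 +0.00682 +1.00000]
B = K⁻¹H; ‖b₁‖=1.270052, ‖b₂‖=1.270052; λ = 2/(‖b₁‖+‖b₂‖) = 0.787370, sign → tz>0 ⇒ λ=+0.787370
r₁ = λ·B[:,0] = (+0.97809,+0.03525,+0.20520); r₂ = λ·B[:,1] = (-0.03714,+0.99930,+0.00537)
r₃ = r₁×r₂ = (-0.20486,-0.01287,+0.97871); SVD([r₁ r₂ r₃]) → R = UVᵀ:
  R  [+0.97809 -0.03714 -0.20486]
  R  [+0.03525 +0.99930 -0.01287]
  R  [+0.20520 +0.00537 +0.97871]
t = (+0.02199, +0.10301, +0.78737) m
tr R = 2.956088; θ = arccos((tr R − 1)/2) = 0.209937 rad = 12.029°
axis k = ((R−Rᵀ)₃₂, (R−Rᵀ)₁₃, (R−Rᵀ)₂₁) / (2 sinθ) = (+0.043771, -0.983830, +0.173672)
rvec = θ·k = (+0.009189, -0.206543, +0.036460)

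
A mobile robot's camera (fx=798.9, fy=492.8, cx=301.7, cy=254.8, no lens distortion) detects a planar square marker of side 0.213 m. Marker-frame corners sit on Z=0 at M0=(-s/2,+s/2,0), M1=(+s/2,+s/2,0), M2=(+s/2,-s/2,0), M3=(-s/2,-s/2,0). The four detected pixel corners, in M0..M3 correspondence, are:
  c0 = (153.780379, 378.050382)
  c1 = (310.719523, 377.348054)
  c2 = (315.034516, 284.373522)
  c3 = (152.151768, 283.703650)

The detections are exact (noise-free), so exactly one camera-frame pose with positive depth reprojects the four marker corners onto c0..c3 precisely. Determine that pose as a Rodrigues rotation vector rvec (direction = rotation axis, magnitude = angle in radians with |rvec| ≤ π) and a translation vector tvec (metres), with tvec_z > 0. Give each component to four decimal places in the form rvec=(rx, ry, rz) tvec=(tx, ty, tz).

Intrinsics K: fx=798.9, fy=492.8, cx=301.7, cy=254.8
Marker side s = 0.213 m; corners in marker frame (Z=0):
  M0 = (-0.1065, +0.1065, 0)
  M1 = (+0.1065, +0.1065, 0)
  M2 = (+0.1065, -0.1065, 0)
  M3 = (-0.1065, -0.1065, 0)
Detected image corners:
  c0 = (153.780379, 378.050382) px
  c1 = (310.719523, 377.348054) px
  c2 = (315.034516, 284.373522) px
  c3 = (152.151768, 283.703650) px
Planar DLT: solve 8×8 A·h = b for H (H[2,2]=1):
  H  [+766.52356 +34.37081 +233.49499]
  H  [+22.63192 +497.62509 +331.74202]
  H  [+0.06881 +0.17508 +1.00000]
B = K⁻¹H; ‖b₁‖=0.936077, ‖b₂‖=0.936077; λ = 2/(‖b₁‖+‖b₂‖) = 1.068288, sign → tz>0 ⇒ λ=+1.068288
r₁ = λ·B[:,0] = (+0.99723,+0.01105,+0.07351); r₂ = λ·B[:,1] = (-0.02467,+0.98204,+0.18703)
r₃ = r₁×r₂ = (-0.07013,-0.18833,+0.97960); SVD([r₁ r₂ r₃]) → R = UVᵀ:
  R  [+0.99723 -0.02467 -0.07013]
  R  [+0.01105 +0.98204 -0.18833]
  R  [+0.07351 +0.18703 +0.97960]
t = (-0.09120, +0.16679, +1.06829) m
tr R = 2.958876; θ = arccos((tr R − 1)/2) = 0.203139 rad = 11.639°
axis k = ((R−Rᵀ)₃₂, (R−Rᵀ)₁₃, (R−Rᵀ)₂₁) / (2 sinθ) = (+0.930287, -0.355989, +0.088536)
rvec = θ·k = (+0.188977, -0.072315, +0.017985)

rvec=(0.1890, -0.0723, 0.0180) tvec=(-0.0912, 0.1668, 1.0683)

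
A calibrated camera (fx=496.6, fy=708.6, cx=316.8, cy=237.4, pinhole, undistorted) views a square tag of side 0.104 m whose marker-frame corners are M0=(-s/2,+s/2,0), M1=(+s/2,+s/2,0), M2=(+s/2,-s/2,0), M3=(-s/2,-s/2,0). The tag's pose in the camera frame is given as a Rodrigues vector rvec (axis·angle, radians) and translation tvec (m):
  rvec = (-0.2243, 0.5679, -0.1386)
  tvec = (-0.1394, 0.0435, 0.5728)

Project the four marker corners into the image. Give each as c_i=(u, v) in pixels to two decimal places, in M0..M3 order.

c0=(165.08, 362.63) c1=(230.66, 348.80) c2=(228.35, 216.22) c3=(165.73, 241.10)

Intrinsics K: fx=496.6, fy=708.6, cx=316.8, cy=237.4
Marker side s = 0.104 m; corners in marker frame (Z=0):
  M0 = (-0.0520, +0.0520, 0)
  M1 = (+0.0520, +0.0520, 0)
  M2 = (+0.0520, -0.0520, 0)
  M3 = (-0.0520, -0.0520, 0)
rvec = (-0.2243, 0.5679, -0.1386), |rvec| = θ = 0.62612 rad = 35.874°
Rodrigues: sinθ=0.58601, 1−cosθ=0.18969; R = I + sinθ·[k]× + (1−cosθ)·[k]×²:
    [+0.83465 +0.06808 +0.54656]
    [-0.19136 +0.96636 +0.17184]
    [-0.51647 -0.24802 +0.81960]
t = (-0.1394, 0.0435, 0.5728) m
M0: Pc = R·M0+t = (-0.17926, +0.10370, +0.58676); u = 496.6·(-0.17926)/0.58676 + 316.8 = 165.0834, v = 708.6·(+0.10370)/0.58676 + 237.4 = 362.6348
M1: Pc = R·M1+t = (-0.09246, +0.08380, +0.53305); u = 496.6·(-0.09246)/0.53305 + 316.8 = 230.6638, v = 708.6·(+0.08380)/0.53305 + 237.4 = 348.7990
M2: Pc = R·M2+t = (-0.09954, -0.01670, +0.55884); u = 496.6·(-0.09954)/0.55884 + 316.8 = 228.3474, v = 708.6·(-0.01670)/0.55884 + 237.4 = 216.2231
M3: Pc = R·M3+t = (-0.18634, +0.00320, +0.61255); u = 496.6·(-0.18634)/0.61255 + 316.8 = 165.7315, v = 708.6·(+0.00320)/0.61255 + 237.4 = 241.1015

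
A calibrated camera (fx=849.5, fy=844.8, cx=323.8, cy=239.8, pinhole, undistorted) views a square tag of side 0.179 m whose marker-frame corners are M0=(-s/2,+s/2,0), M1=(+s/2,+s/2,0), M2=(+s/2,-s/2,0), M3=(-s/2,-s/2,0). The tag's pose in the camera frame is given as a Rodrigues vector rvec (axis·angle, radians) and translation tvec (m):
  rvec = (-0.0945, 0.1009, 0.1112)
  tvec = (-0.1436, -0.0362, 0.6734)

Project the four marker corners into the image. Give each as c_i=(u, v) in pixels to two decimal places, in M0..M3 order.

Intrinsics K: fx=849.5, fy=844.8, cx=323.8, cy=239.8
Marker side s = 0.179 m; corners in marker frame (Z=0):
  M0 = (-0.0895, +0.0895, 0)
  M1 = (+0.0895, +0.0895, 0)
  M2 = (+0.0895, -0.0895, 0)
  M3 = (-0.0895, -0.0895, 0)
rvec = (-0.0945, 0.1009, 0.1112), |rvec| = θ = 0.17742 rad = 10.165°
Rodrigues: sinθ=0.17649, 1−cosθ=0.01570; R = I + sinθ·[k]× + (1−cosθ)·[k]×²:
    [+0.98876 -0.11537 +0.09513]
    [+0.10586 +0.98938 +0.09960]
    [-0.10561 -0.08841 +0.99047]
t = (-0.1436, -0.0362, 0.6734) m
M0: Pc = R·M0+t = (-0.24242, +0.04287, +0.67494); u = 849.5·(-0.24242)/0.67494 + 323.8 = 18.6832, v = 844.8·(+0.04287)/0.67494 + 239.8 = 293.4650
M1: Pc = R·M1+t = (-0.06543, +0.06182, +0.65604); u = 849.5·(-0.06543)/0.65604 + 323.8 = 239.0719, v = 844.8·(+0.06182)/0.65604 + 239.8 = 319.4133
M2: Pc = R·M2+t = (-0.04478, -0.11527, +0.67186); u = 849.5·(-0.04478)/0.67186 + 323.8 = 267.1796, v = 844.8·(-0.11527)/0.67186 + 239.8 = 94.8530
M3: Pc = R·M3+t = (-0.22177, -0.13422, +0.69076); u = 849.5·(-0.22177)/0.69076 + 323.8 = 51.0708, v = 844.8·(-0.13422)/0.69076 + 239.8 = 75.6449

c0=(18.68, 293.47) c1=(239.07, 319.41) c2=(267.18, 94.85) c3=(51.07, 75.64)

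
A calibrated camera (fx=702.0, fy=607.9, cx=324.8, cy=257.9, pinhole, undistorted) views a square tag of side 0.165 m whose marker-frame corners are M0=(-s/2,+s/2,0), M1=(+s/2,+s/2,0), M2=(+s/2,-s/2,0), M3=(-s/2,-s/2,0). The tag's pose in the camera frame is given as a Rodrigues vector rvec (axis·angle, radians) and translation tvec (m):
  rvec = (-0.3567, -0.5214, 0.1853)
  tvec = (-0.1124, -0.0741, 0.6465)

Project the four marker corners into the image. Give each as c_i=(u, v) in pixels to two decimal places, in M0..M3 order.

Intrinsics K: fx=702.0, fy=607.9, cx=324.8, cy=257.9
Marker side s = 0.165 m; corners in marker frame (Z=0):
  M0 = (-0.0825, +0.0825, 0)
  M1 = (+0.0825, +0.0825, 0)
  M2 = (+0.0825, -0.0825, 0)
  M3 = (-0.0825, -0.0825, 0)
rvec = (-0.3567, -0.5214, 0.1853), |rvec| = θ = 0.65835 rad = 37.721°
Rodrigues: sinθ=0.61182, 1−cosθ=0.20900; R = I + sinθ·[k]× + (1−cosθ)·[k]×²:
    [+0.85235 -0.08252 -0.51641]
    [+0.26188 +0.92209 +0.28490]
    [+0.45267 -0.37807 +0.80756]
t = (-0.1124, -0.0741, 0.6465) m
M0: Pc = R·M0+t = (-0.18953, -0.01963, +0.57796); u = 702.0·(-0.18953)/0.57796 + 324.8 = 94.5986, v = 607.9·(-0.01963)/0.57796 + 257.9 = 237.2503
M1: Pc = R·M1+t = (-0.04889, +0.02358, +0.65265); u = 702.0·(-0.04889)/0.65265 + 324.8 = 272.2149, v = 607.9·(+0.02358)/0.65265 + 257.9 = 279.8610
M2: Pc = R·M2+t = (-0.03527, -0.12857, +0.71504); u = 702.0·(-0.03527)/0.71504 + 324.8 = 290.1702, v = 607.9·(-0.12857)/0.71504 + 257.9 = 148.5965
M3: Pc = R·M3+t = (-0.17591, -0.17178, +0.64035); u = 702.0·(-0.17591)/0.64035 + 324.8 = 131.9515, v = 607.9·(-0.17178)/0.64035 + 257.9 = 94.8260

c0=(94.60, 237.25) c1=(272.21, 279.86) c2=(290.17, 148.60) c3=(131.95, 94.83)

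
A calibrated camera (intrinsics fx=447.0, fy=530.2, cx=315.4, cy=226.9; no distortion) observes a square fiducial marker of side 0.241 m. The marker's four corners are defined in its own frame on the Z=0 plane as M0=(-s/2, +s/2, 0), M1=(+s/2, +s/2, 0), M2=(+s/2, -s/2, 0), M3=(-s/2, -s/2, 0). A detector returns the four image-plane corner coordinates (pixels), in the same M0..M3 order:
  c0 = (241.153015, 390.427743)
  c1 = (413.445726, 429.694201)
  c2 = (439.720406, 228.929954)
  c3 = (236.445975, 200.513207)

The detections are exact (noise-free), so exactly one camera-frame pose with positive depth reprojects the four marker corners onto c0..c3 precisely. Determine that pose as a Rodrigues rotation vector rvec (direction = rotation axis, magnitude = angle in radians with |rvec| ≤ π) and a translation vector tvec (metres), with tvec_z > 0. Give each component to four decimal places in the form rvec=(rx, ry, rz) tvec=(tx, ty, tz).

rvec=(0.3802, 0.2183, 0.0823) tvec=(0.0164, 0.0989, 0.5664)

Intrinsics K: fx=447.0, fy=530.2, cx=315.4, cy=226.9
Marker side s = 0.241 m; corners in marker frame (Z=0):
  M0 = (-0.1205, +0.1205, 0)
  M1 = (+0.1205, +0.1205, 0)
  M2 = (+0.1205, -0.1205, 0)
  M3 = (-0.1205, -0.1205, 0)
Detected image corners:
  c0 = (241.153015, 390.427743) px
  c1 = (413.445726, 429.694201) px
  c2 = (439.720406, 228.929954) px
  c3 = (236.445975, 200.513207) px
Planar DLT: solve 8×8 A·h = b for H (H[2,2]=1):
  H  [+659.04758 +179.08479 +328.34892]
  H  [+34.25233 +1017.25899 +319.51003]
  H  [-0.34563 +0.66474 +1.00000]
B = K⁻¹H; ‖b₁‖=1.765509, ‖b₂‖=1.765509; λ = 2/(‖b₁‖+‖b₂‖) = 0.566409, sign → tz>0 ⇒ λ=+0.566409
r₁ = λ·B[:,0] = (+0.97323,+0.12037,-0.19577); r₂ = λ·B[:,1] = (-0.03874,+0.92560,+0.37652)
r₃ = r₁×r₂ = (+0.22653,-0.35885,+0.90549); SVD([r₁ r₂ r₃]) → R = UVᵀ:
  R  [+0.97323 -0.03874 +0.22653]
  R  [+0.12037 +0.92560 -0.35885]
  R  [-0.19577 +0.37652 +0.90549]
t = (+0.01641, +0.09893, +0.56641) m
tr R = 2.804323; θ = arccos((tr R − 1)/2) = 0.446042 rad = 25.556°
axis k = ((R−Rᵀ)₃₂, (R−Rᵀ)₁₃, (R−Rᵀ)₂₁) / (2 sinθ) = (+0.852309, +0.489448, +0.184416)
rvec = θ·k = (+0.380166, +0.218314, +0.082257)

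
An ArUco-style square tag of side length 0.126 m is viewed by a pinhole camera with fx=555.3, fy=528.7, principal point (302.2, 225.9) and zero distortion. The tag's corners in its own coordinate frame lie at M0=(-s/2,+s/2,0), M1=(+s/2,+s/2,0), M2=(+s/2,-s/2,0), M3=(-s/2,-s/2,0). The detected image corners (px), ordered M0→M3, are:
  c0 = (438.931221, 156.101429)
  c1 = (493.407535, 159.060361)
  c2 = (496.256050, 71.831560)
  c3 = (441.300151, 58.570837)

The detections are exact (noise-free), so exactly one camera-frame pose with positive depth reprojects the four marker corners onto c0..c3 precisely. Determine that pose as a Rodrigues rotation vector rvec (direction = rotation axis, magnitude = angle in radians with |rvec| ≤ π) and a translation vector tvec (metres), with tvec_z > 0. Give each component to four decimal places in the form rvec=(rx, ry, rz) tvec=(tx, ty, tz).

rvec=(0.0795, -0.6996, -0.0256) tvec=(0.2204, -0.1582, 0.7337)

Intrinsics K: fx=555.3, fy=528.7, cx=302.2, cy=225.9
Marker side s = 0.126 m; corners in marker frame (Z=0):
  M0 = (-0.0630, +0.0630, 0)
  M1 = (+0.0630, +0.0630, 0)
  M2 = (+0.0630, -0.0630, 0)
  M3 = (-0.0630, -0.0630, 0)
Detected image corners:
  c0 = (438.931221, 156.101429) px
  c1 = (493.407535, 159.060361) px
  c2 = (496.256050, 71.831560) px
  c3 = (441.300151, 58.570837) px
Planar DLT: solve 8×8 A·h = b for H (H[2,2]=1):
  H  [+843.40970 +31.21799 +468.97318]
  H  [+161.57491 +743.31514 +111.93851]
  H  [+0.87528 +0.11129 +1.00000]
B = K⁻¹H; ‖b₁‖=1.362935, ‖b₂‖=1.362935; λ = 2/(‖b₁‖+‖b₂‖) = 0.733711, sign → tz>0 ⇒ λ=+0.733711
r₁ = λ·B[:,0] = (+0.76489,-0.05017,+0.64220); r₂ = λ·B[:,1] = (-0.00319,+0.99666,+0.08166)
r₃ = r₁×r₂ = (-0.64415,-0.06451,+0.76218); SVD([r₁ r₂ r₃]) → R = UVᵀ:
  R  [+0.76489 -0.00319 -0.64415]
  R  [-0.05017 +0.99666 -0.06451]
  R  [+0.64220 +0.08166 +0.76218]
t = (+0.22036, -0.15815, +0.73371) m
tr R = 2.523727; θ = arccos((tr R − 1)/2) = 0.704611 rad = 40.371°
axis k = ((R−Rᵀ)₃₂, (R−Rᵀ)₁₃, (R−Rᵀ)₂₁) / (2 sinθ) = (+0.112828, -0.992953, -0.036262)
rvec = θ·k = (+0.079500, -0.699646, -0.025551)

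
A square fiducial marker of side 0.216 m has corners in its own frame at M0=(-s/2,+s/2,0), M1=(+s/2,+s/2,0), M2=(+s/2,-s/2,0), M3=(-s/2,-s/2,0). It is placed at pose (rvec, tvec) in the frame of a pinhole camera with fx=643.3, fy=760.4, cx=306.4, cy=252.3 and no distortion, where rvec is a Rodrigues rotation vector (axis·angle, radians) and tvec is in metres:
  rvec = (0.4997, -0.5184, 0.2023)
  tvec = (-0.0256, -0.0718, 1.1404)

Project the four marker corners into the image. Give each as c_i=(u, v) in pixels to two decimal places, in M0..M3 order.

c0=(220.36, 262.21) c1=(323.64, 269.31) c2=(362.01, 147.88) c3=(254.21, 127.09)

Intrinsics K: fx=643.3, fy=760.4, cx=306.4, cy=252.3
Marker side s = 0.216 m; corners in marker frame (Z=0):
  M0 = (-0.1080, +0.1080, 0)
  M1 = (+0.1080, +0.1080, 0)
  M2 = (+0.1080, -0.1080, 0)
  M3 = (-0.1080, -0.1080, 0)
rvec = (0.4997, -0.5184, 0.2023), |rvec| = θ = 0.74791 rad = 42.852°
Rodrigues: sinθ=0.68011, 1−cosθ=0.26689; R = I + sinθ·[k]× + (1−cosθ)·[k]×²:
    [+0.85225 -0.30756 -0.42317]
    [+0.06036 +0.86134 -0.50444]
    [+0.51964 +0.40436 +0.75264]
t = (-0.0256, -0.0718, 1.1404) m
M0: Pc = R·M0+t = (-0.15086, +0.01470, +1.12795); u = 643.3·(-0.15086)/1.12795 + 306.4 = 220.3609, v = 760.4·(+0.01470)/1.12795 + 252.3 = 262.2132
M1: Pc = R·M1+t = (+0.03323, +0.02774, +1.24019); u = 643.3·(+0.03323)/1.24019 + 306.4 = 323.6352, v = 760.4·(+0.02774)/1.24019 + 252.3 = 269.3105
M2: Pc = R·M2+t = (+0.09966, -0.15830, +1.15285); u = 643.3·(+0.09966)/1.15285 + 306.4 = 362.0108, v = 760.4·(-0.15830)/1.15285 + 252.3 = 147.8848
M3: Pc = R·M3+t = (-0.08443, -0.17134, +1.04061); u = 643.3·(-0.08443)/1.04061 + 306.4 = 254.2075, v = 760.4·(-0.17134)/1.04061 + 252.3 = 127.0946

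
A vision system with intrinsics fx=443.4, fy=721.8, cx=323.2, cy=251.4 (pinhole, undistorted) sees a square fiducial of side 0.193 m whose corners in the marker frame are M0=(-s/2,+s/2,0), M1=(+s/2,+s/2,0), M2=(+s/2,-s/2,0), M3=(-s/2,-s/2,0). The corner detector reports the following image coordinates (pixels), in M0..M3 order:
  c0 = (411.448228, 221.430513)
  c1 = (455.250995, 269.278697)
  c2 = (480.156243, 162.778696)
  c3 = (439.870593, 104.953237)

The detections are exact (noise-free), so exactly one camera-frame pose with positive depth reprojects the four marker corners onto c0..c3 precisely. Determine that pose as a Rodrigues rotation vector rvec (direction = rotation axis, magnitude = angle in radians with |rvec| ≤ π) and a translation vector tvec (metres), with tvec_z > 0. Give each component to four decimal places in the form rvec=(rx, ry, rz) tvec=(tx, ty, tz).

Intrinsics K: fx=443.4, fy=721.8, cx=323.2, cy=251.4
Marker side s = 0.193 m; corners in marker frame (Z=0):
  M0 = (-0.0965, +0.0965, 0)
  M1 = (+0.0965, +0.0965, 0)
  M2 = (+0.0965, -0.0965, 0)
  M3 = (-0.0965, -0.0965, 0)
Detected image corners:
  c0 = (411.448228, 221.430513) px
  c1 = (455.250995, 269.278697) px
  c2 = (480.156243, 162.778696) px
  c3 = (439.870593, 104.953237) px
Planar DLT: solve 8×8 A·h = b for H (H[2,2]=1):
  H  [+447.55699 -185.56993 +447.86306]
  H  [+371.58258 +556.05882 +190.34540]
  H  [+0.51447 -0.10716 +1.00000]
B = K⁻¹H; ‖b₁‖=0.883030, ‖b₂‖=0.883030; λ = 2/(‖b₁‖+‖b₂‖) = 1.132465, sign → tz>0 ⇒ λ=+1.132465
r₁ = λ·B[:,0] = (+0.71840,+0.38007,+0.58262); r₂ = λ·B[:,1] = (-0.38549,+0.91469,-0.12136)
r₃ = r₁×r₂ = (-0.57905,-0.13741,+0.80363); SVD([r₁ r₂ r₃]) → R = UVᵀ:
  R  [+0.71840 -0.38549 -0.57905]
  R  [+0.38007 +0.91469 -0.13741]
  R  [+0.58262 -0.12136 +0.80363]
t = (+0.31840, -0.09579, +1.13246) m
tr R = 2.436726; θ = arccos((tr R − 1)/2) = 0.769350 rad = 44.080°
axis k = ((R−Rᵀ)₃₂, (R−Rᵀ)₁₃, (R−Rᵀ)₂₁) / (2 sinθ) = (+0.011539, -0.834930, +0.550235)
rvec = θ·k = (+0.008878, -0.642353, +0.423323)

rvec=(0.0089, -0.6424, 0.4233) tvec=(0.3184, -0.0958, 1.1325)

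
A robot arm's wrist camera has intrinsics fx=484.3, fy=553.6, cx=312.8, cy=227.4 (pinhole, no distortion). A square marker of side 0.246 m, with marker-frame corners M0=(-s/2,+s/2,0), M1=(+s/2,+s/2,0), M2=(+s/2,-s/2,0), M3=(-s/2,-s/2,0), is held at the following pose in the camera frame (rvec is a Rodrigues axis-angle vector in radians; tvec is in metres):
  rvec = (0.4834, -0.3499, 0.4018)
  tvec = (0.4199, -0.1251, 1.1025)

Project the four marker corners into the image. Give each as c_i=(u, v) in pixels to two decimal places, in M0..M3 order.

Intrinsics K: fx=484.3, fy=553.6, cx=312.8, cy=227.4
Marker side s = 0.246 m; corners in marker frame (Z=0):
  M0 = (-0.1230, +0.1230, 0)
  M1 = (+0.1230, +0.1230, 0)
  M2 = (+0.1230, -0.1230, 0)
  M3 = (-0.1230, -0.1230, 0)
rvec = (0.4834, -0.3499, 0.4018), |rvec| = θ = 0.71941 rad = 41.219°
Rodrigues: sinθ=0.65894, 1−cosθ=0.24780; R = I + sinθ·[k]× + (1−cosθ)·[k]×²:
    [+0.86408 -0.44901 -0.22749]
    [+0.28704 +0.81082 -0.51008]
    [+0.41349 +0.37545 +0.82950]
t = (0.4199, -0.1251, 1.1025) m
M0: Pc = R·M0+t = (+0.25839, -0.06068, +1.09782); u = 484.3·(+0.25839)/1.09782 + 312.8 = 426.7876, v = 553.6·(-0.06068)/1.09782 + 227.4 = 196.8029
M1: Pc = R·M1+t = (+0.47095, +0.00994, +1.19954); u = 484.3·(+0.47095)/1.19954 + 312.8 = 502.9418, v = 553.6·(+0.00994)/1.19954 + 227.4 = 231.9858
M2: Pc = R·M2+t = (+0.58141, -0.18952, +1.10718); u = 484.3·(+0.58141)/1.10718 + 312.8 = 567.1196, v = 553.6·(-0.18952)/1.10718 + 227.4 = 132.6360
M3: Pc = R·M3+t = (+0.36885, -0.26014, +1.00546); u = 484.3·(+0.36885)/1.00546 + 312.8 = 490.4624, v = 553.6·(-0.26014)/1.00546 + 227.4 = 84.1705

c0=(426.79, 196.80) c1=(502.94, 231.99) c2=(567.12, 132.64) c3=(490.46, 84.17)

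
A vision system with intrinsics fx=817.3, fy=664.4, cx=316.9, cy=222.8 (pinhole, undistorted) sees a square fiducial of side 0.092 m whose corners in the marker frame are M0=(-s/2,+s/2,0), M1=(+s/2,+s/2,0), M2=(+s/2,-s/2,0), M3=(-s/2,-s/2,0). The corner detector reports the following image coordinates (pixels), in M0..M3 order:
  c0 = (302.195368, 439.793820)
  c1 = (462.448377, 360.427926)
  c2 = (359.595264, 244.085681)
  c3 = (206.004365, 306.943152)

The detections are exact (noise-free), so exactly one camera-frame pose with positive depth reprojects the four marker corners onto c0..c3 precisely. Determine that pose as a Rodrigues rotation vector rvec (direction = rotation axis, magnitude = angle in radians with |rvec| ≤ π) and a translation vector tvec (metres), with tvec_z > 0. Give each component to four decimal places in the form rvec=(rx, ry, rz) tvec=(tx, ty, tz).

rvec=(-0.5153, -0.2448, -0.5145) tvec=(0.0081, 0.0670, 0.4023)

Intrinsics K: fx=817.3, fy=664.4, cx=316.9, cy=222.8
Marker side s = 0.092 m; corners in marker frame (Z=0):
  M0 = (-0.0460, +0.0460, 0)
  M1 = (+0.0460, +0.0460, 0)
  M2 = (+0.0460, -0.0460, 0)
  M3 = (-0.0460, -0.0460, 0)
Detected image corners:
  c0 = (302.195368, 439.793820) px
  c1 = (462.448377, 360.427926) px
  c2 = (359.595264, 244.085681) px
  c3 = (206.004365, 306.943152) px
Planar DLT: solve 8×8 A·h = b for H (H[2,2]=1):
  H  [+1991.33642 +747.49717 +333.36869]
  H  [-476.90495 +1009.73852 +333.50666]
  H  [+0.86404 -1.00945 +1.00000]
B = K⁻¹H; ‖b₁‖=2.485526, ‖b₂‖=2.485526; λ = 2/(‖b₁‖+‖b₂‖) = 0.402329, sign → tz>0 ⇒ λ=+0.402329
r₁ = λ·B[:,0] = (+0.84548,-0.40536,+0.34763); r₂ = λ·B[:,1] = (+0.52544,+0.74764,-0.40613)
r₃ = r₁×r₂ = (-0.09527,+0.52603,+0.84511); SVD([r₁ r₂ r₃]) → R = UVᵀ:
  R  [+0.84548 +0.52544 -0.09527]
  R  [-0.40536 +0.74764 +0.52603]
  R  [+0.34763 -0.40613 +0.84511]
t = (+0.00811, +0.06704, +0.40233) m
tr R = 2.438233; θ = arccos((tr R − 1)/2) = 0.768266 rad = 44.018°
axis k = ((R−Rᵀ)₃₂, (R−Rᵀ)₁₃, (R−Rᵀ)₂₁) / (2 sinθ) = (-0.670728, -0.318681, -0.669751)
rvec = θ·k = (-0.515298, -0.244832, -0.514547)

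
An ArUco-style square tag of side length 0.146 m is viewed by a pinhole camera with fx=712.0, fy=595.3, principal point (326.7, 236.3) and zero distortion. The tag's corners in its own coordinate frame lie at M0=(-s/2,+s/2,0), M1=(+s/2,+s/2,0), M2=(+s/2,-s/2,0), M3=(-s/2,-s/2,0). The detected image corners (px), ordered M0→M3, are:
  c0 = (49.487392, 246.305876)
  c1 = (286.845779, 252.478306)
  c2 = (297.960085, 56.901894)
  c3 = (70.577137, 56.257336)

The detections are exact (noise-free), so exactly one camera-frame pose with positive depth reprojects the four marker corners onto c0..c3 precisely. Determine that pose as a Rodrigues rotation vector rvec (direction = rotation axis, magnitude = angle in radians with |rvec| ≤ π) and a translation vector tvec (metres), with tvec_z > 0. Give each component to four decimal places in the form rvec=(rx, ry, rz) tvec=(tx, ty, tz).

Intrinsics K: fx=712.0, fy=595.3, cx=326.7, cy=236.3
Marker side s = 0.146 m; corners in marker frame (Z=0):
  M0 = (-0.0730, +0.0730, 0)
  M1 = (+0.0730, +0.0730, 0)
  M2 = (+0.0730, -0.0730, 0)
  M3 = (-0.0730, -0.0730, 0)
Detected image corners:
  c0 = (49.487392, 246.305876) px
  c1 = (286.845779, 252.478306) px
  c2 = (297.960085, 56.901894) px
  c3 = (70.577137, 56.257336) px
Planar DLT: solve 8×8 A·h = b for H (H[2,2]=1):
  H  [+1557.16737 -164.90952 +174.77876]
  H  [-6.28927 +1273.36233 +150.79967]
  H  [-0.19094 -0.30727 +1.00000]
B = K⁻¹H; ‖b₁‖=2.283575, ‖b₂‖=2.283575; λ = 2/(‖b₁‖+‖b₂‖) = 0.437910, sign → tz>0 ⇒ λ=+0.437910
r₁ = λ·B[:,0] = (+0.99609,+0.02856,-0.08361); r₂ = λ·B[:,1] = (-0.03969,+0.99011,-0.13455)
r₃ = r₁×r₂ = (+0.07894,+0.13735,+0.98737); SVD([r₁ r₂ r₃]) → R = UVᵀ:
  R  [+0.99609 -0.03969 +0.07894]
  R  [+0.02856 +0.99011 +0.13735]
  R  [-0.08361 -0.13455 +0.98737]
t = (-0.09344, -0.06290, +0.43791) m
tr R = 2.973572; θ = arccos((tr R − 1)/2) = 0.162745 rad = 9.325°
axis k = ((R−Rᵀ)₃₂, (R−Rᵀ)₁₃, (R−Rᵀ)₂₁) / (2 sinθ) = (-0.839055, +0.501627, +0.210609)
rvec = θ·k = (-0.136552, +0.081638, +0.034276)

rvec=(-0.1366, 0.0816, 0.0343) tvec=(-0.0934, -0.0629, 0.4379)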